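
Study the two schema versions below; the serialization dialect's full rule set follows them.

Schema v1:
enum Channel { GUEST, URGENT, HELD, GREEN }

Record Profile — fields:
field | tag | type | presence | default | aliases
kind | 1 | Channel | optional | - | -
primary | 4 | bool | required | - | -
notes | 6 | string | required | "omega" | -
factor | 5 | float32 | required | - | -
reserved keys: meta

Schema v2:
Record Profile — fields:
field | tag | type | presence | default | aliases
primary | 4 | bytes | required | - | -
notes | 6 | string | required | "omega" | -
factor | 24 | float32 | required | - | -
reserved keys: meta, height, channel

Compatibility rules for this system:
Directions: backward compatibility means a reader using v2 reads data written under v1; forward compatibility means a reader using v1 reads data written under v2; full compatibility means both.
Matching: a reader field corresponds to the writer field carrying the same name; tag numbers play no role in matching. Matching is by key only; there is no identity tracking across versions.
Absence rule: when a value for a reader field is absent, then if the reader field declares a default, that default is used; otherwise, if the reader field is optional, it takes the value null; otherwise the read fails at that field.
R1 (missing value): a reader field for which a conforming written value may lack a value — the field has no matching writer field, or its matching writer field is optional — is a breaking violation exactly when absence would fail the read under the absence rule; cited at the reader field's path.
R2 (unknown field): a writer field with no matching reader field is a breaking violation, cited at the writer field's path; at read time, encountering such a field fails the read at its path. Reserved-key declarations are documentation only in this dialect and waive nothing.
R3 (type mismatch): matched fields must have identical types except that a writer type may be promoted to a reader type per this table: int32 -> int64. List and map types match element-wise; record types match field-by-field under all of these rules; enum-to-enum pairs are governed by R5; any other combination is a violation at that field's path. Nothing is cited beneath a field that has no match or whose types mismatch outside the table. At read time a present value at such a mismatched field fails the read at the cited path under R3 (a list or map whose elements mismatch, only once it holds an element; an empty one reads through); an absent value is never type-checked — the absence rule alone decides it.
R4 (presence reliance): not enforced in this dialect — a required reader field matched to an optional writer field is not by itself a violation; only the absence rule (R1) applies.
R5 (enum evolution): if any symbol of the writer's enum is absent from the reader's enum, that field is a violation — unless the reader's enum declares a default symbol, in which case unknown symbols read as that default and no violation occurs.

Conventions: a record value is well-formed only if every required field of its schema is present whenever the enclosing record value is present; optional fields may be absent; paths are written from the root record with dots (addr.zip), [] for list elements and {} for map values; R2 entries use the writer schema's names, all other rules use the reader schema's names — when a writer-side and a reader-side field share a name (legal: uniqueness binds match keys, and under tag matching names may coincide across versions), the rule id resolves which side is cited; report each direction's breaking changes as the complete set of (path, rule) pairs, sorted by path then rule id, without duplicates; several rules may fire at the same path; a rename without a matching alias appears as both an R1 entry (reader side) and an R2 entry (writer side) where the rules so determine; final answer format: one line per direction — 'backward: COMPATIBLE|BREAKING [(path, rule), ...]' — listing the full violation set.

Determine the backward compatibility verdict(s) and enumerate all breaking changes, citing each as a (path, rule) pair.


each type pair in Profile: writer, then reader
backward pass over Profile, reader schema v2, writer schema v1:
  primary: bool -> bytes, writer required; from primary
  notes: string -> string, writer required; from notes
  factor: float32 -> float32, writer required; from factor
  kind (writer side), unknown to reader
  violation R2 at kind
  violation R3 at primary
  => 2 violation(s): backward is BREAKING for Profile
checking off the Profile differences that do not matter here:
  field factor in record Profile: tag 5 changed to 24 -> inert for the asked Profile verdict: nothing fires

backward: BREAKING [(kind, R2), (primary, R3)]


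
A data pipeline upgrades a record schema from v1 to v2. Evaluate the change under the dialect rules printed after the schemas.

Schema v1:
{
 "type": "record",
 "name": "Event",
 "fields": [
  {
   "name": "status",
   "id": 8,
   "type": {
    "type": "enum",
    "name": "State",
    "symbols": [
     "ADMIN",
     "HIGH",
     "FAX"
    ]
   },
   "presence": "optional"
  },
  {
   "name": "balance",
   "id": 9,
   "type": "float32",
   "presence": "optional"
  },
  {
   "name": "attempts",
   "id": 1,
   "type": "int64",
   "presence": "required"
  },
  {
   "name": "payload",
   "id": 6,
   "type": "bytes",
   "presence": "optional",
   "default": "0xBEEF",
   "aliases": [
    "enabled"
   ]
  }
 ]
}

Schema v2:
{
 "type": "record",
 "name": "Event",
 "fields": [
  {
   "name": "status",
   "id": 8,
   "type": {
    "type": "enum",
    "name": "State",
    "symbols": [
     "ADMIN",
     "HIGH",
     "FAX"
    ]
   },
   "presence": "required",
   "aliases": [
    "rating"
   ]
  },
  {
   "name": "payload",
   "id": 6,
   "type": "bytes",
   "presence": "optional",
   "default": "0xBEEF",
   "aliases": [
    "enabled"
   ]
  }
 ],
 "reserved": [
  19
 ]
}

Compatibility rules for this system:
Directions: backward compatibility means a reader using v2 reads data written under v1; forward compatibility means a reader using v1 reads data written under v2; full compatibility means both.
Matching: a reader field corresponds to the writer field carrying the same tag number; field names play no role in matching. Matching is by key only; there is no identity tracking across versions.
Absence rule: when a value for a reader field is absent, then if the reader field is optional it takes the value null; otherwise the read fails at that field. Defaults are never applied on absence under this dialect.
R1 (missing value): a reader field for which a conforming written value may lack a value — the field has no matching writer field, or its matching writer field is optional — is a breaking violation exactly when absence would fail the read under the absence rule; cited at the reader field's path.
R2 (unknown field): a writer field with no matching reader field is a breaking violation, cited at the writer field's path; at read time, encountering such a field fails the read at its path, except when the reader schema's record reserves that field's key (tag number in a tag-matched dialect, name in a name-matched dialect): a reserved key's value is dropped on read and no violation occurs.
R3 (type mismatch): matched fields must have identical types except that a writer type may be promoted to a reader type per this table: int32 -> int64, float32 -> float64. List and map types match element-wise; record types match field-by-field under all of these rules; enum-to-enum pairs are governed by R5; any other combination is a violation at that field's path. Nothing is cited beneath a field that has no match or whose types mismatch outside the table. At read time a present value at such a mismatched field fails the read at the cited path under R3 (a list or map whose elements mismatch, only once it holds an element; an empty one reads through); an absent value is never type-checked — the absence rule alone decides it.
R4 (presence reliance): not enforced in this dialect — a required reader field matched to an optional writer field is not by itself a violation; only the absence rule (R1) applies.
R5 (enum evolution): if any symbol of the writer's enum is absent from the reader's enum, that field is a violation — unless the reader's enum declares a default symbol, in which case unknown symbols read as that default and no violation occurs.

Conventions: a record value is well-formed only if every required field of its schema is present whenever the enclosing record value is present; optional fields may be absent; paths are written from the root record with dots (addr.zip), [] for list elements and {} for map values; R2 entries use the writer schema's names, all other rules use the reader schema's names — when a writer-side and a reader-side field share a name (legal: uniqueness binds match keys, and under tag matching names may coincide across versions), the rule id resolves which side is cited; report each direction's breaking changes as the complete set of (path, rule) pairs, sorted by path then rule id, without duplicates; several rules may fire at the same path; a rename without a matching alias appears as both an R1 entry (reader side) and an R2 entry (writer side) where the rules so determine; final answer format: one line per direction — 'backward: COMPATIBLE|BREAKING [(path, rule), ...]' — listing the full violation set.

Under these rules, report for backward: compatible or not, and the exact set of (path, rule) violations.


backward: BREAKING [(attempts, R2), (balance, R2), (status, R1)]

the writer's type comes first in each Event pair
backward pass over Event, reader schema v2, writer schema v1:
  State -> State, writer optional: status aligns to status
  bytes -> bytes, writer optional: payload aligns to payload
  balance (writer side), unknown to reader
  attempts (writer side), unknown to reader
  rule R2 violated at attempts
  rule R2 violated at balance
  rule R1 violated at status
  backward on Event therefore BREAKING (3)


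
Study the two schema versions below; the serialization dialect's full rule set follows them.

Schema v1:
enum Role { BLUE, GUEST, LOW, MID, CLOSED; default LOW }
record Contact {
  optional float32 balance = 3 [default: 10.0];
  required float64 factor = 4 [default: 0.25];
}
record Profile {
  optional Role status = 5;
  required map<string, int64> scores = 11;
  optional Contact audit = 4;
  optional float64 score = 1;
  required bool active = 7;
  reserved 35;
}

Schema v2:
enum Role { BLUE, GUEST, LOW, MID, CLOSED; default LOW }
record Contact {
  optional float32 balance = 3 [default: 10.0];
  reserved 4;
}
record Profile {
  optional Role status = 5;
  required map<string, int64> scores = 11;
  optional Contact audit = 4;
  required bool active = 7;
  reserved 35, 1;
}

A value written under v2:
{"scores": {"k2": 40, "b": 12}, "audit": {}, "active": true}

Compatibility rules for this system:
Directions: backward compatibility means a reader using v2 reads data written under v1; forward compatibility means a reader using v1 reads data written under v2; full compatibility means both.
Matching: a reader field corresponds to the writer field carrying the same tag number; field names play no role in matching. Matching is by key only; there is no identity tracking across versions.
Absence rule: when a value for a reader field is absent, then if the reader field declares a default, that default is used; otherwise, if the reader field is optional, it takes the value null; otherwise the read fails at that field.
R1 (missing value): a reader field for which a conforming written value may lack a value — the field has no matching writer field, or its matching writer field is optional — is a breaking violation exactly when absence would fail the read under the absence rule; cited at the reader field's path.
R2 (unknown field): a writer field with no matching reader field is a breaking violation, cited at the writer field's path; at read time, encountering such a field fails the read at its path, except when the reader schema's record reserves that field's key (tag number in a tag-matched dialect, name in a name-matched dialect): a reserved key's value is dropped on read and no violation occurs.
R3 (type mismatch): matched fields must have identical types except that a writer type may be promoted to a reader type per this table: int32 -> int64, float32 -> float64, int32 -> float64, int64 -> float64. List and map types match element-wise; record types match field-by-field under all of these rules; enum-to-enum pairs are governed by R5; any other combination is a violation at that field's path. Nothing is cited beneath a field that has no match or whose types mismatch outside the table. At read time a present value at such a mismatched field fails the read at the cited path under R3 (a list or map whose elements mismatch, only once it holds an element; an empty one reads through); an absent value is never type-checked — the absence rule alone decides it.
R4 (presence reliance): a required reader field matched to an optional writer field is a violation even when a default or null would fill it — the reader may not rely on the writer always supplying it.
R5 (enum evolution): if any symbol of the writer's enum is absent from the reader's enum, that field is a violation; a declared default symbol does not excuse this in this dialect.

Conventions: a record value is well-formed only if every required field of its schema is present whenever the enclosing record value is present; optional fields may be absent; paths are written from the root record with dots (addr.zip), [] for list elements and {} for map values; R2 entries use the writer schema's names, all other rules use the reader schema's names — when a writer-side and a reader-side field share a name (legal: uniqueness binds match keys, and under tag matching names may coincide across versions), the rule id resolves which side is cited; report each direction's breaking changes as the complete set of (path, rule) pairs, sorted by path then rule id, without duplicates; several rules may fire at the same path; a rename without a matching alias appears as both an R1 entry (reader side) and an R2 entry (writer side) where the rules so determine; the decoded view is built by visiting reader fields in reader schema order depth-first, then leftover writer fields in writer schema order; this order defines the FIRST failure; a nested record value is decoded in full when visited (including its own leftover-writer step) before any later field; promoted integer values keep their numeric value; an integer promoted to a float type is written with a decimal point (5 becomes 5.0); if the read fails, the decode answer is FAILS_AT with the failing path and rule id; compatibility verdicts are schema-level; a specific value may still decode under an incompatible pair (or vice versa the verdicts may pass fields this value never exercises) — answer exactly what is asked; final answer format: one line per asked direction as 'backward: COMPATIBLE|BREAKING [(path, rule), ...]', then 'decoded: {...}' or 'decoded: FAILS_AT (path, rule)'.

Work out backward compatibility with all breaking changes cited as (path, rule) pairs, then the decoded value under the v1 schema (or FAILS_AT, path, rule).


in Profile below, arrows point writer -> reader
backward on Profile — v2 reading data written by v1:
  Role -> Role, writer optional: status aligns to status
  map<string, int64> -> map<string, int64>, writer required: scores aligns to scores
  Contact -> Contact, writer optional: audit aligns to audit
  bool -> bool, writer required: active aligns to active
  writer score: unknown to reader
  float32 -> float32, writer optional: audit.balance aligns to audit.balance
  writer audit.factor: unknown to reader
  => backward: COMPATIBLE
migrating the Profile value to v1:
  status := null (absent, optional -> null)
  scores := {"k2": 40, "b": 12}
  audit.balance := 10.0 (absent -> default)
  audit.factor := 0.25 (absent -> default)
  score := null (absent, optional -> null)
  active := true
  => decoded: {"status": null, "scores": {"k2": 40, "b": 12}, "audit": {"balance": 10.0, "factor": 0.25}, "score": null, "active": true}
checking off the Profile differences that do not matter here:
  removed field factor from record Contact (its key 4 joins the reserved list) -> triggers nothing under Profile's printed rules — same verdict
  removed field score from record Profile (its key 1 joins the reserved list) -> triggers nothing under Profile's printed rules — same verdict

backward: COMPATIBLE []; decoded: {"status": null, "scores": {"k2": 40, "b": 12}, "audit": {"balance": 10.0, "factor": 0.25}, "score": null, "active": true}


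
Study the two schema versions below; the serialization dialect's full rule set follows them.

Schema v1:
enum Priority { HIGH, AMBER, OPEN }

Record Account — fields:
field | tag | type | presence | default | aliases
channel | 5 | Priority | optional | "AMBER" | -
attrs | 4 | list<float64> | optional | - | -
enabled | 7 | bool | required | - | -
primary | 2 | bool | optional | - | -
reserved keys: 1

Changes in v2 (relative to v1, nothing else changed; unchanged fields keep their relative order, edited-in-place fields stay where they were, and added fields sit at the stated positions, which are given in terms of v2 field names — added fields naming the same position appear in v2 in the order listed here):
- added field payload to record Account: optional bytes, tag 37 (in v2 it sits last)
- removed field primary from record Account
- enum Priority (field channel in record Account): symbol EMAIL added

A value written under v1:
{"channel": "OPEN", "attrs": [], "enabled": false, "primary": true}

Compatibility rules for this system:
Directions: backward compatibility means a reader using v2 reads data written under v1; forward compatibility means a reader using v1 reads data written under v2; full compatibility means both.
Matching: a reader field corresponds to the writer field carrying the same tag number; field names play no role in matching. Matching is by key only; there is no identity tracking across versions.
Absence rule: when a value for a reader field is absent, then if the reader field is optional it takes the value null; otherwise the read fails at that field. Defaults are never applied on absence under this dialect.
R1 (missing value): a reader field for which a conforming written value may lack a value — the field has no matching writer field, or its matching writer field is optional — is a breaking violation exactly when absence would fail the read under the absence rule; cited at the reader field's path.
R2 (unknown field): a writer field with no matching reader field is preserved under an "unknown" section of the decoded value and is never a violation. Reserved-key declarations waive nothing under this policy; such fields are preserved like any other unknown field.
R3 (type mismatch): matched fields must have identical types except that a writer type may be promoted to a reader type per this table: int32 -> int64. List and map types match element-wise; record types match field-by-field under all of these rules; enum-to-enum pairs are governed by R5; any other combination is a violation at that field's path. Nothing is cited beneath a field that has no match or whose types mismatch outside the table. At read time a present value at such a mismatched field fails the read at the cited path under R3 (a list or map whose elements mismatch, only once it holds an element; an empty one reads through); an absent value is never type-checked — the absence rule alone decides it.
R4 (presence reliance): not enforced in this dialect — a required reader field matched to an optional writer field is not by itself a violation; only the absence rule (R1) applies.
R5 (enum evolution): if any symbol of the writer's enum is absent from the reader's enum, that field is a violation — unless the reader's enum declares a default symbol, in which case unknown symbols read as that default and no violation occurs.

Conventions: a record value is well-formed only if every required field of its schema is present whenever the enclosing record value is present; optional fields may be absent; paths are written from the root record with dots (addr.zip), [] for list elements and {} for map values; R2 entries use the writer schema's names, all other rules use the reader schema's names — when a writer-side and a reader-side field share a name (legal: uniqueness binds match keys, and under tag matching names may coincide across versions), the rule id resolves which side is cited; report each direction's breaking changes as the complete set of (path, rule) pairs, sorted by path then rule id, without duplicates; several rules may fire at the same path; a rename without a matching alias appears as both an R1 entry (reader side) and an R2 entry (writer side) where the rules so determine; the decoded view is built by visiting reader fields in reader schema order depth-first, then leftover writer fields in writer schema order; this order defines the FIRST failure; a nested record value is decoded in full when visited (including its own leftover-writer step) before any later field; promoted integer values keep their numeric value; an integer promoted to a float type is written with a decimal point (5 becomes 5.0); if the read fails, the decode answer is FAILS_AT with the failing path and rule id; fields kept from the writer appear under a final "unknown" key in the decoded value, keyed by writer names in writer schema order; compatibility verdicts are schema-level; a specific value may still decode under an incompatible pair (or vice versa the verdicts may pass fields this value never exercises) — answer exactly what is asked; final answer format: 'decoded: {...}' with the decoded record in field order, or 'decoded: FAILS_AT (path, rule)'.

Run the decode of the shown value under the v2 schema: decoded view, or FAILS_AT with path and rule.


the writer's type comes first in each Account pair
decoding the Account value with the v2 reader:
  channel := "OPEN"
  attrs := []
  enabled := false
  payload := null (absent, optional -> null)
  writer primary: kept under "unknown"
  => decoded: {"channel": "OPEN", "attrs": [], "enabled": false, "payload": null, "unknown": {"primary": true}}
ruling out the remaining Account differences:
  enum Priority (field channel in record Account): symbol EMAIL added -> schema-level compatibility only; this Account value's decode is unchanged

decoded: {"channel": "OPEN", "attrs": [], "enabled": false, "payload": null, "unknown": {"primary": true}}


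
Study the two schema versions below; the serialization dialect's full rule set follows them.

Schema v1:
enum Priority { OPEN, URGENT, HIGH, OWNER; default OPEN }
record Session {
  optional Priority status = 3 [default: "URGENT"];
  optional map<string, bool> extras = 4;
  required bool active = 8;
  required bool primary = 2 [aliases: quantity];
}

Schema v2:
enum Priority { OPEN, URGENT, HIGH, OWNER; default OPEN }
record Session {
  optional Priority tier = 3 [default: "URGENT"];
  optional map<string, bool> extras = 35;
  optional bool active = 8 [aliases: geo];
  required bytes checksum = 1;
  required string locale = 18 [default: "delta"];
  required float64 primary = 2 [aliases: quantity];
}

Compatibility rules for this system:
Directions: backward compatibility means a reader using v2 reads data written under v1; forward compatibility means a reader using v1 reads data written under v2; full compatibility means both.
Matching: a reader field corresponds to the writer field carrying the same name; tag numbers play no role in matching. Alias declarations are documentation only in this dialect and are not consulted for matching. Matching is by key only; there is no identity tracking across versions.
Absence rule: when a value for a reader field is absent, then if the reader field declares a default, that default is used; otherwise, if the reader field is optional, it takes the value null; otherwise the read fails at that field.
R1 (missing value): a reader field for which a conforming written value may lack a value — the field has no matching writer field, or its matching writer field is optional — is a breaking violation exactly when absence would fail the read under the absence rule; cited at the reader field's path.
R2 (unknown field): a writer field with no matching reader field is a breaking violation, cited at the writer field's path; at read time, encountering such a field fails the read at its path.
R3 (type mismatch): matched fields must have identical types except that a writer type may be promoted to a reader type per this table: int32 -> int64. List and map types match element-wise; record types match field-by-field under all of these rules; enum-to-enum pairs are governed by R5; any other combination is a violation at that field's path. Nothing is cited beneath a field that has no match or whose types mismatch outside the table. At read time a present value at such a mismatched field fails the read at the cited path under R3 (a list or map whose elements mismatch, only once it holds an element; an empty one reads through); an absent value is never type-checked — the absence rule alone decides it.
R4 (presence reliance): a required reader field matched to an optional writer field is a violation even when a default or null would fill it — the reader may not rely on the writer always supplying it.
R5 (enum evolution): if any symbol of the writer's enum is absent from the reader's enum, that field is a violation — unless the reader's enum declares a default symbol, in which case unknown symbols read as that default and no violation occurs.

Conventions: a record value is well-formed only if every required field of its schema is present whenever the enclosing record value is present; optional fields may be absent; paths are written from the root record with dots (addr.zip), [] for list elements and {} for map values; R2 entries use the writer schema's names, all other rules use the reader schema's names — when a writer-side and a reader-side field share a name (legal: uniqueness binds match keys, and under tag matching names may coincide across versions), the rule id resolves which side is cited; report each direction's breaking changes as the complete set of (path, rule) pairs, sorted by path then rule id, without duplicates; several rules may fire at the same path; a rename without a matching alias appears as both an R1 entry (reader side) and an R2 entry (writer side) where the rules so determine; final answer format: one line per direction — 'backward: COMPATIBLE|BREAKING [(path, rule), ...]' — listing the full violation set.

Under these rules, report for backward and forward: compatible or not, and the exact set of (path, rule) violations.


each type pair in Session: writer, then reader
checking backward for Session: reader v2 against writer v1:
  tier: no writer match
  extras: map<string, bool> -> map<string, bool>, writer optional; from extras
  active: bool -> bool, writer required; from active
  checksum: no writer match
  locale: no writer match
  primary: bool -> float64, writer required; from primary
  writer field status has no reader counterpart
  breaking: (checksum, R1)
  breaking: (primary, R3)
  breaking: (status, R2)
  => 3 violation(s): backward is BREAKING for Session
checking forward for Session: reader v1 against writer v2:
  status: no writer match
  extras: map<string, bool> -> map<string, bool>, writer optional; from extras
  active: bool -> bool, writer optional; from active
  primary: float64 -> bool, writer required; from primary
  writer field tier has no reader counterpart
  writer field checksum has no reader counterpart
  writer field locale has no reader counterpart
  breaking: (active, R1)
  breaking: (active, R4)
  breaking: (checksum, R2)
  breaking: (locale, R2)
  breaking: (primary, R3)
  breaking: (tier, R2)
  => 6 violation(s): forward is BREAKING for Session

backward: BREAKING [(checksum, R1), (primary, R3), (status, R2)]; forward: BREAKING [(active, R1), (active, R4), (checksum, R2), (locale, R2), (primary, R3), (tier, R2)]


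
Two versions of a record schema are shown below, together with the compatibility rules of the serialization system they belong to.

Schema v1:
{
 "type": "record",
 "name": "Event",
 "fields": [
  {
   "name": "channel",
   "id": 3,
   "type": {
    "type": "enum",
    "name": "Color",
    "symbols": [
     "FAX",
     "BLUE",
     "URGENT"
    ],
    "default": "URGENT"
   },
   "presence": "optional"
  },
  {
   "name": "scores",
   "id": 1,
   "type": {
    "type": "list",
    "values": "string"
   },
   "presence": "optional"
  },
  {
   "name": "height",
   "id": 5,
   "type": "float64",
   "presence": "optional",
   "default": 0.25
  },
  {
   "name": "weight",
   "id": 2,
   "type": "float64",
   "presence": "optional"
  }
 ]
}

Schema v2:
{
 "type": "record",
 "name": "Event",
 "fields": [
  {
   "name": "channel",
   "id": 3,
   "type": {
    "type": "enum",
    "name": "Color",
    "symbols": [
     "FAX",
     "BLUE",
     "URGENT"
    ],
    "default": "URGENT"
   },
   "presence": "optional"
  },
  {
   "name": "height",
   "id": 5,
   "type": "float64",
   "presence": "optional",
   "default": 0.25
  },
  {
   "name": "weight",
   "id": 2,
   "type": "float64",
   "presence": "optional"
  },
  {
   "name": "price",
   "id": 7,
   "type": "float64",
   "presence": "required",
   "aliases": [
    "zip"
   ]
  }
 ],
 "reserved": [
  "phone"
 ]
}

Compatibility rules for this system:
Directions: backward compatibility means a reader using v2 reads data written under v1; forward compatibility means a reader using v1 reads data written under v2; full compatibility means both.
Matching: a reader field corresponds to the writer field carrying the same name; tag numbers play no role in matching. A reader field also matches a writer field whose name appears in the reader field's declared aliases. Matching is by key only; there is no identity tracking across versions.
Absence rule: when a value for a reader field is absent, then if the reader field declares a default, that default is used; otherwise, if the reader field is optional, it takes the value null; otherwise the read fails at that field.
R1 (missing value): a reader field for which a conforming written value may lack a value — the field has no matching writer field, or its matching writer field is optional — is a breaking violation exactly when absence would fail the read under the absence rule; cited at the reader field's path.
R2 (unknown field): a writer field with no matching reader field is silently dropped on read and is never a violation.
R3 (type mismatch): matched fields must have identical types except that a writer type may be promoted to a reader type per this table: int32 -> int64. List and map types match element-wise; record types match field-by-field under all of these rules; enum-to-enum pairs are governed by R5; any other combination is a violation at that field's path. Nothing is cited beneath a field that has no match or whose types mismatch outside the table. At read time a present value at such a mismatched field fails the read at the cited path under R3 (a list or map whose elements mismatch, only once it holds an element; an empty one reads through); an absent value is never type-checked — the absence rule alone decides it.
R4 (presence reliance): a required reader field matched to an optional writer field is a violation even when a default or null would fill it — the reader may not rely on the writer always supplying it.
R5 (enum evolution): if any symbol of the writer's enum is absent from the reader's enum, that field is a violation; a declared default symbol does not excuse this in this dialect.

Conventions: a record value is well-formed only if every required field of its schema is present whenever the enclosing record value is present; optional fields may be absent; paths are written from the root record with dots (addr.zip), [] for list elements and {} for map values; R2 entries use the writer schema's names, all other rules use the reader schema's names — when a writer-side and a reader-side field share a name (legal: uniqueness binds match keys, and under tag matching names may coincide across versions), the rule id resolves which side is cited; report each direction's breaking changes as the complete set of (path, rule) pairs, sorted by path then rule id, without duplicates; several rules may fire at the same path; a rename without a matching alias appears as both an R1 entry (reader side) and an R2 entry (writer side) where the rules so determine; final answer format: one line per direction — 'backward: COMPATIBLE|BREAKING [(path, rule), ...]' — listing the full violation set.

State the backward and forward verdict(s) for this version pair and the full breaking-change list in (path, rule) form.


backward: BREAKING [(price, R1)]; forward: COMPATIBLE []

in Event below, arrows point writer -> reader
backward analysis of Event with v2 as reader and v1 as writer:
  channel: paired with writer channel (Color -> Color; writer optional)
  height: paired with writer height (float64 -> float64; writer optional)
  weight: paired with writer weight (float64 -> float64; writer optional)
  price: no writer-side match
  writer field scores has no reader counterpart
  breaking: (price, R1)
  => backward: BREAKING (1)
forward analysis of Event with v1 as reader and v2 as writer:
  channel: paired with writer channel (Color -> Color; writer optional)
  scores: no writer-side match
  height: paired with writer height (float64 -> float64; writer optional)
  weight: paired with writer weight (float64 -> float64; writer optional)
  writer field price has no reader counterpart
  => forward verdict for Event: COMPATIBLE, no violations


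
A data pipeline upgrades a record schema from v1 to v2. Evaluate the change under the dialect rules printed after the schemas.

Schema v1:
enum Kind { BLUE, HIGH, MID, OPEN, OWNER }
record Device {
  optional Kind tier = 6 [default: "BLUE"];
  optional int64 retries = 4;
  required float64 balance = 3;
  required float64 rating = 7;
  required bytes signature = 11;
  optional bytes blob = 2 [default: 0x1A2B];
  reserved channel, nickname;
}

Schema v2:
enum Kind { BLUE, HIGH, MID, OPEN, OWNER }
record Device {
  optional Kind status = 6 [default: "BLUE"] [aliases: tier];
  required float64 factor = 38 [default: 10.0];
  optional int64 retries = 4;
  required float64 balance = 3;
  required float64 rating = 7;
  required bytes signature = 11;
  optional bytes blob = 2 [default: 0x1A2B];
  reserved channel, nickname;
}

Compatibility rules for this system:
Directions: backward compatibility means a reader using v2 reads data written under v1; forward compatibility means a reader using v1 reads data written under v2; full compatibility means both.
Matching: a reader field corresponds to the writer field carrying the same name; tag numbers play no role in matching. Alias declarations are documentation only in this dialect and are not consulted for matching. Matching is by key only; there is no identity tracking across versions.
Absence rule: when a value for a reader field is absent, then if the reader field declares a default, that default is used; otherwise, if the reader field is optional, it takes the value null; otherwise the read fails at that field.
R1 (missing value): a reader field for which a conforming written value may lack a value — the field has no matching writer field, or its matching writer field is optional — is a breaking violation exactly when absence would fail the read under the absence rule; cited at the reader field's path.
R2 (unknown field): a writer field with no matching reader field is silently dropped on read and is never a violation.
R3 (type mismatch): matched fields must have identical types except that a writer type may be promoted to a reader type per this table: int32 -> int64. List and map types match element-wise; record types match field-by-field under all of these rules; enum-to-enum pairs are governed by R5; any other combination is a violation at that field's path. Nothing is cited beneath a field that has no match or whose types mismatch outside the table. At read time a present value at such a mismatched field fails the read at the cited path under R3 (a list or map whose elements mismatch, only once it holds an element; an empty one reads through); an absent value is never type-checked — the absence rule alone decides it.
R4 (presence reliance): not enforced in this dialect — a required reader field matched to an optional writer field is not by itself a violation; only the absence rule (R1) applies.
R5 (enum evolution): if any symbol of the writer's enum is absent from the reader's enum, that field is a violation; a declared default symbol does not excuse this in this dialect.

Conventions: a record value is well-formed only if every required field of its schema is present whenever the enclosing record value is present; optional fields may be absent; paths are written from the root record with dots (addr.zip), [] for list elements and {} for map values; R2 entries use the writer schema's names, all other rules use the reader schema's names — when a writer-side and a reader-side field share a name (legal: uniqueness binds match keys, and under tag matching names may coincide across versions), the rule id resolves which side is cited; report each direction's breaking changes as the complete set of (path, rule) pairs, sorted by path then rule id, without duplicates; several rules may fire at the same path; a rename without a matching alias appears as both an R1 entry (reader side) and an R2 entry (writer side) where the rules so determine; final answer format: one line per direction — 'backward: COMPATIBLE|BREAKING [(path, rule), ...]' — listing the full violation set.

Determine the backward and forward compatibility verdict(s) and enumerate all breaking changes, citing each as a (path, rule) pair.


arrows below run writer -> reader for Device
checking backward for Device: reader v2 against writer v1:
  status: no writer-side match
  factor: no writer-side match
  retries: paired with writer retries (int64 -> int64; writer optional)
  balance: paired with writer balance (float64 -> float64; writer required)
  rating: paired with writer rating (float64 -> float64; writer required)
  signature: paired with writer signature (bytes -> bytes; writer required)
  blob: paired with writer blob (bytes -> bytes; writer optional)
  tier (writer side), unknown to reader
  => backward: COMPATIBLE
checking forward for Device: reader v1 against writer v2:
  tier: no writer-side match
  retries: paired with writer retries (int64 -> int64; writer optional)
  balance: paired with writer balance (float64 -> float64; writer required)
  rating: paired with writer rating (float64 -> float64; writer required)
  signature: paired with writer signature (bytes -> bytes; writer required)
  blob: paired with writer blob (bytes -> bytes; writer optional)
  status (writer side), unknown to reader
  factor (writer side), unknown to reader
  => forward: COMPATIBLE

backward: COMPATIBLE []; forward: COMPATIBLE []


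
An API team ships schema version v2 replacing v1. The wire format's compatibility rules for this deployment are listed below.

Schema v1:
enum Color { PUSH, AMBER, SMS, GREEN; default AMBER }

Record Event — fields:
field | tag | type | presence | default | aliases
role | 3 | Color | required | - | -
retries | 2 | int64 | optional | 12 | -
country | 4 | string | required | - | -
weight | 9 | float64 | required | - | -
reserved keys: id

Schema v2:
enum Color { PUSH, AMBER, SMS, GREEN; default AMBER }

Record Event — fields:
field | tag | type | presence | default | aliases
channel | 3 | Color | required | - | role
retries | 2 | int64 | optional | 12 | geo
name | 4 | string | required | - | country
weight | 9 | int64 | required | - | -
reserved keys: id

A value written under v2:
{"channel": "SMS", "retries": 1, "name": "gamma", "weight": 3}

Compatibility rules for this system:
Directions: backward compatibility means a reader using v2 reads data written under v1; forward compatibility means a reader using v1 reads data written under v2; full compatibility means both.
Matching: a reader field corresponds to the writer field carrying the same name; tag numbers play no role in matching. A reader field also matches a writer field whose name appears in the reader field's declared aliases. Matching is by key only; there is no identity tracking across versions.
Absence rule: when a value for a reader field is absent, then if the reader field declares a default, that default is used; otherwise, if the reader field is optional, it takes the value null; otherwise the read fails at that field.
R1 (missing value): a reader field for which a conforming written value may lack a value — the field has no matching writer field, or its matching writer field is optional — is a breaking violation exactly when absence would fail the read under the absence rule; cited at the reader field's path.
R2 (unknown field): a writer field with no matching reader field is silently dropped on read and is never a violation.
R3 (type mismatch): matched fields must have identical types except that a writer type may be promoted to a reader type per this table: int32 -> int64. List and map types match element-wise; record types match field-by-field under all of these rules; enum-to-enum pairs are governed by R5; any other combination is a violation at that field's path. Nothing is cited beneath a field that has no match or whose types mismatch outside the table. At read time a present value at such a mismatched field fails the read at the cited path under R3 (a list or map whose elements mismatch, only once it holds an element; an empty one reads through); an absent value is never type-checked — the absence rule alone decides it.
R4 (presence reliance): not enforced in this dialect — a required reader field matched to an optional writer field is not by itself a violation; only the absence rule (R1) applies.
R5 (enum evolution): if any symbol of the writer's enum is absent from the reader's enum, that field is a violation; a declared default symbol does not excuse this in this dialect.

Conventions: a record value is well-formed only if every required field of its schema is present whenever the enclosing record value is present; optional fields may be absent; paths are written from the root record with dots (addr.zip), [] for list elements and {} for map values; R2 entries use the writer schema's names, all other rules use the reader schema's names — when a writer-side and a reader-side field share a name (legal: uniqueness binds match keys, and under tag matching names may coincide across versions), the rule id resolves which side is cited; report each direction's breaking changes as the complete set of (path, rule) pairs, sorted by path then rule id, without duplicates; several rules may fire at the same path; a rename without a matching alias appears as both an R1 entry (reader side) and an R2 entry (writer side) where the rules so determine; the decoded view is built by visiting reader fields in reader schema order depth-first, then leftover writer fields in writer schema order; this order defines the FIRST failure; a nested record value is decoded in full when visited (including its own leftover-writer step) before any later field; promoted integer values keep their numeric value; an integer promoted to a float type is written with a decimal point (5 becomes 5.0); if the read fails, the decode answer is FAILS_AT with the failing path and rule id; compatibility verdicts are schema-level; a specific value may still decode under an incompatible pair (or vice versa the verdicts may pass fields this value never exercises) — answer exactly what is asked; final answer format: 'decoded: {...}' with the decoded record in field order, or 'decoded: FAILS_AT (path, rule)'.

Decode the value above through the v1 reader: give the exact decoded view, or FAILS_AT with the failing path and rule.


decoded: FAILS_AT (role, R1)

arrows below run writer -> reader for Event
migrating the Event value to v1:
  read fails at role under R1 (no fill)
  => FAILS_AT (role, R1)
the other Event changes do not affect what is asked:
  field weight in record Event: type float64 changed to int64 -> changes Event's schema-level verdicts only — the decode of this value is the same
  renamed field country to name in record Event (alias country declared on the renamed field) -> changes Event's schema-level verdicts only — the decode of this value is the same
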